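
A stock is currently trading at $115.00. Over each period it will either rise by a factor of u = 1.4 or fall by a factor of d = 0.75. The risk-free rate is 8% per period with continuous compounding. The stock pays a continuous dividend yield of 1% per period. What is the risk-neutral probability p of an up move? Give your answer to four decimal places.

p = 0.4962

Per-period risk-free factor R = e^0.08 = 1.0833; dividend-adjusted growth = e^(0.08−0.01) = 1.0725.
Risk-neutral probability p = (1.0725 − 0.75)/(1.4 − 0.75) = 0.3225/0.6500 = 0.4962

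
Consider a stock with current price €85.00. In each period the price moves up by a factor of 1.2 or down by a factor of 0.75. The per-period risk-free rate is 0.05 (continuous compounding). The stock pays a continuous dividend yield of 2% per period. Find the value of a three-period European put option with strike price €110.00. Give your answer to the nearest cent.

€22.31

Per-period risk-free factor R = e^0.05 = 1.0513; dividend-adjusted growth = e^(0.05−0.02) = 1.0305.
Risk-neutral probability p = (1.0305 − 0.75)/(1.2 − 0.75) = 0.2805/0.4500 = 0.6232
Terminal stock prices: S_uuu = 146.9, S_uud = 91.8, S_udd = 57.38, S_ddd = 35.86
Terminal payoffs (K − S): max(-36.88, 0) = 0, max(18.2, 0) = 18.2, max(52.62, 0) = 52.62, max(74.14, 0) = 74.14
Node uu (S = 122.4): V_uu = e^(−0.05)·[0.6232·0.0000 + 0.3768·18.2000] = 6.5227
Node ud (S = 76.5): V_ud = e^(−0.05)·[0.6232·18.2000 + 0.3768·52.6250] = 29.6500
Node dd (S = 47.81): V_dd = e^(−0.05)·[0.6232·52.6250 + 0.3768·74.1406] = 57.7695
Node u (S = 102): V_u = e^(−0.05)·[0.6232·6.5227 + 0.3768·29.6500] = 14.4933
Node d (S = 63.75): V_d = e^(−0.05)·[0.6232·29.6500 + 0.3768·57.7695] = 38.2818
Node 0 (S = 85): V_0 = e^(−0.05)·[0.6232·14.4933 + 0.3768·38.2818] = 22.3121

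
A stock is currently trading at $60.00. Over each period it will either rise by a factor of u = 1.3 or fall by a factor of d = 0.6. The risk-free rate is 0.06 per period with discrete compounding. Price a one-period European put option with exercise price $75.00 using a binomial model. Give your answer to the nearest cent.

$12.61

Risk-neutral probability p = (1 + 0.06 − 0.6)/(1.3 − 0.6) = 0.4600/0.7000 = 0.6571
Terminal stock prices: S_u = 78, S_d = 36
Terminal payoffs (K − S): max(-3, 0) = 0, max(39, 0) = 39
Node 0 (S = 60): V_0 = 1/1.06·[0.6571·0.0000 + 0.3429·39.0000] = 12.6146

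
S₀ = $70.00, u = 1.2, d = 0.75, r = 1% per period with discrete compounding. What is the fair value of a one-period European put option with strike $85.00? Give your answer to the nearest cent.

$14.16

Risk-neutral probability p = (1 + 0.01 − 0.75)/(1.2 − 0.75) = 0.2600/0.4500 = 0.5778
Terminal stock prices: S_u = 84, S_d = 52.5
Terminal payoffs (K − S): max(1, 0) = 1, max(32.5, 0) = 32.5
Node 0 (S = 70): V_0 = 1/1.01·[0.5778·1.0000 + 0.4222·32.5000] = 14.1584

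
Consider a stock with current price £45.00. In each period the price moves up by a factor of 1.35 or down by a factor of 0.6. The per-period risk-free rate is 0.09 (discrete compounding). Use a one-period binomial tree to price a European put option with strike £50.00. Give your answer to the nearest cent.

Risk-neutral probability p = (1 + 0.09 − 0.6)/(1.35 − 0.6) = 0.4900/0.7500 = 0.6533
Terminal stock prices: S_u = 60.75, S_d = 27
Terminal payoffs (K − S): max(-10.75, 0) = 0, max(23, 0) = 23
Node 0 (S = 45): V_0 = 1/1.09·[0.6533·0.0000 + 0.3467·23.0000] = 7.3150

£7.31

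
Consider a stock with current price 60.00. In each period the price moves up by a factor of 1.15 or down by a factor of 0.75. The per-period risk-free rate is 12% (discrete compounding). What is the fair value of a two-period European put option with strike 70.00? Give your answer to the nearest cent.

Risk-neutral probability p = (1 + 0.12 − 0.75)/(1.15 − 0.75) = 0.3700/0.4000 = 0.9250
Terminal stock prices: S_uu = 79.35, S_ud = 51.75, S_dd = 33.75
Terminal payoffs (K − S): max(-9.35, 0) = 0, max(18.25, 0) = 18.25, max(36.25, 0) = 36.25
Node u (S = 69): V_u = 1/1.12·[0.9250·0.0000 + 0.0750·18.2500] = 1.2221
Node d (S = 45): V_d = 1/1.12·[0.9250·18.2500 + 0.0750·36.2500] = 17.5000
Node 0 (S = 60): V_0 = 1/1.12·[0.9250·1.2221 + 0.0750·17.5000] = 2.1812

2.18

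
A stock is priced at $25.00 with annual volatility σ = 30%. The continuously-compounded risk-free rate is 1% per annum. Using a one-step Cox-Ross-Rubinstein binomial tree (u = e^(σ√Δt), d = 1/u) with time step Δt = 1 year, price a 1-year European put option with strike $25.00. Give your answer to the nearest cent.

$3.58

CRR parameters: u = e^(σ√Δt) = e^(0.3·√1) = 1.3499, d = 1/u = 0.7408
Per-period rate: rΔt = 0.01·1 = 0.01, so R = e^0.01 = 1.0101
Risk-neutral probability p = (e^0.01 − 0.7408)/(1.3499 − 0.7408) = 0.2692/0.6090 = 0.4421
Terminal stock prices: S_u = 33.75, S_d = 18.52
Terminal payoffs (K − S): max(-8.746, 0) = 0, max(6.48, 0) = 6.48
Node 0 (S = 25): V_0 = e^(−0.01)·[0.4421·0.0000 + 0.5579·6.4795] = 3.5792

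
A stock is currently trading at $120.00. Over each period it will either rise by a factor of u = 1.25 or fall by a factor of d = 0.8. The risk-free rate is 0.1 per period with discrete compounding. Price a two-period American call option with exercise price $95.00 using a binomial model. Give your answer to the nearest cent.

Risk-neutral probability p = (1 + 0.1 − 0.8)/(1.25 − 0.8) = 0.3000/0.4500 = 0.6667
Terminal stock prices: S_uu = 187.5, S_ud = 120, S_dd = 76.8
Terminal payoffs (S − K): max(92.5, 0) = 92.5, max(25, 0) = 25, max(-18.2, 0) = 0
Node u (S = 150): continuation = 1/1.1·[0.6667·92.5000 + 0.3333·25.0000] = 63.6364; exercise value = 55.0000 ≤ continuation, so V_u = 63.6364
Node d (S = 96): continuation = 1/1.1·[0.6667·25.0000 + 0.3333·0.0000] = 15.1515; exercise value = 1.0000 ≤ continuation, so V_d = 15.1515
Node 0 (S = 120): continuation = 1/1.1·[0.6667·63.6364 + 0.3333·15.1515] = 43.1589; exercise value = 25.0000 ≤ continuation, so V_0 = 43.1589

$43.16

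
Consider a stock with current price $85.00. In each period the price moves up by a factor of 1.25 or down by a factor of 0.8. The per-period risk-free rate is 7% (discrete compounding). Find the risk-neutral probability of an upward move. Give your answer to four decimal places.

p = 0.6000

Risk-neutral probability p = (1 + 0.07 − 0.8)/(1.25 − 0.8) = 0.2700/0.4500 = 0.6000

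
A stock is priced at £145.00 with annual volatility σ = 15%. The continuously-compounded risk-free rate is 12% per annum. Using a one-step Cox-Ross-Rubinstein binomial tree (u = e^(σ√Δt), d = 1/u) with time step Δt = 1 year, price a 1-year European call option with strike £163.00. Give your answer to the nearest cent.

CRR parameters: u = e^(σ√Δt) = e^(0.15·√1) = 1.1618, d = 1/u = 0.8607
Per-period rate: rΔt = 0.12·1 = 0.12, so R = e^0.12 = 1.1275
Risk-neutral probability p = (e^0.12 − 0.8607)/(1.1618 − 0.8607) = 0.2668/0.3011 = 0.8860
Terminal stock prices: S_u = 168.5, S_d = 124.8
Terminal payoffs (S − K): max(5.466, 0) = 5.466, max(-38.2, 0) = 0
Node 0 (S = 145): V_0 = e^(−0.12)·[0.8860·5.4660 + 0.1140·0.0000] = 4.2951

£4.30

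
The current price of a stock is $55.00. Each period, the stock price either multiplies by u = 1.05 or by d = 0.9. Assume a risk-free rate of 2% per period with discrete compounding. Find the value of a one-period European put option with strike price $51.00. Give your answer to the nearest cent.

$0.29

Risk-neutral probability p = (1 + 0.02 − 0.9)/(1.05 − 0.9) = 0.1200/0.1500 = 0.8000
Terminal stock prices: S_u = 57.75, S_d = 49.5
Terminal payoffs (K − S): max(-6.75, 0) = 0, max(1.5, 0) = 1.5
Node 0 (S = 55): V_0 = 1/1.02·[0.8000·0.0000 + 0.2000·1.5000] = 0.2941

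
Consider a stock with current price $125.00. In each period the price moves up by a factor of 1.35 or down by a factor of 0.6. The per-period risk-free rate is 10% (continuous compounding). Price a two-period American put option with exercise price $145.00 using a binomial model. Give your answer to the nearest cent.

$28.55

Risk-neutral probability p = (e^0.1 − 0.6)/(1.35 − 0.6) = 0.5052/0.7500 = 0.6736
Terminal stock prices: S_uu = 227.8, S_ud = 101.2, S_dd = 45
Terminal payoffs (K − S): max(-82.81, 0) = 0, max(43.75, 0) = 43.75, max(100, 0) = 100
Node u (S = 168.8): continuation = e^(−0.1)·[0.6736·0.0000 + 0.3264·43.7500] = 12.9226; exercise value = 0.0000 ≤ continuation, so V_u = 12.9226
Node d (S = 75): continuation = e^(−0.1)·[0.6736·43.7500 + 0.3264·100.0000] = 56.2014; exercise value = 70.0000 > continuation, so V_d = 70.0000 (exercise)
Node 0 (S = 125): continuation = e^(−0.1)·[0.6736·12.9226 + 0.3264·70.0000] = 28.5520; exercise value = 20.0000 ≤ continuation, so V_0 = 28.5520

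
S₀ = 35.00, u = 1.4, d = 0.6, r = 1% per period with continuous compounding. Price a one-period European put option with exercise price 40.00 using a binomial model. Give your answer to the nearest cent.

9.17

Risk-neutral probability p = (e^0.01 − 0.6)/(1.4 − 0.6) = 0.4101/0.8000 = 0.5126
Terminal stock prices: S_u = 49, S_d = 21
Terminal payoffs (K − S): max(-9, 0) = 0, max(19, 0) = 19
Node 0 (S = 35): V_0 = e^(−0.01)·[0.5126·0.0000 + 0.4874·19.0000] = 9.1692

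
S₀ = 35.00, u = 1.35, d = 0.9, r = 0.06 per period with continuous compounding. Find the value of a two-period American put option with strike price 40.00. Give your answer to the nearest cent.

5.13

Risk-neutral probability p = (e^0.06 − 0.9)/(1.35 − 0.9) = 0.1618/0.4500 = 0.3596
Terminal stock prices: S_uu = 63.79, S_ud = 42.52, S_dd = 28.35
Terminal payoffs (K − S): max(-23.79, 0) = 0, max(-2.525, 0) = 0, max(11.65, 0) = 11.65
Node u (S = 47.25): continuation = e^(−0.06)·[0.3596·0.0000 + 0.6404·0.0000] = 0.0000; exercise value = 0.0000 ≤ continuation, so V_u = 0.0000
Node d (S = 31.5): continuation = e^(−0.06)·[0.3596·0.0000 + 0.6404·11.6500] = 7.0258; exercise value = 8.5000 > continuation, so V_d = 8.5000 (exercise)
Node 0 (S = 35): continuation = e^(−0.06)·[0.3596·0.0000 + 0.6404·8.5000] = 5.1261; exercise value = 5.0000 ≤ continuation, so V_0 = 5.1261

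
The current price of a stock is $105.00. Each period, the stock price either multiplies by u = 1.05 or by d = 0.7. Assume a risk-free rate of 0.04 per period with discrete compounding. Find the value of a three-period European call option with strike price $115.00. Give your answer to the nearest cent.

$5.34

Risk-neutral probability p = (1 + 0.04 − 0.7)/(1.05 − 0.7) = 0.3400/0.3500 = 0.9714
Terminal stock prices: S_uuu = 121.6, S_uud = 81.03, S_udd = 54.02, S_ddd = 36.01
Terminal payoffs (S − K): max(6.551, 0) = 6.551, max(-33.97, 0) = 0, max(-60.98, 0) = 0, max(-78.99, 0) = 0
Node uu (S = 115.8): V_uu = 1/1.04·[0.9714·6.5506 + 0.0286·0.0000] = 6.1187
Node ud (S = 77.17): V_ud = 1/1.04·[0.9714·0.0000 + 0.0286·0.0000] = 0.0000
Node dd (S = 51.45): V_dd = 1/1.04·[0.9714·0.0000 + 0.0286·0.0000] = 0.0000
Node u (S = 110.2): V_u = 1/1.04·[0.9714·6.1187 + 0.0286·0.0000] = 5.7153
Node d (S = 73.5): V_d = 1/1.04·[0.9714·0.0000 + 0.0286·0.0000] = 0.0000
Node 0 (S = 105): V_0 = 1/1.04·[0.9714·5.7153 + 0.0286·0.0000] = 5.3385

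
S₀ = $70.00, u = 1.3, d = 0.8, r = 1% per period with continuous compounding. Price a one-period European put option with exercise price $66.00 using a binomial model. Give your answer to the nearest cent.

$5.74

Risk-neutral probability p = (e^0.01 − 0.8)/(1.3 − 0.8) = 0.2101/0.5000 = 0.4201
Terminal stock prices: S_u = 91, S_d = 56
Terminal payoffs (K − S): max(-25, 0) = 0, max(10, 0) = 10
Node 0 (S = 70): V_0 = e^(−0.01)·[0.4201·0.0000 + 0.5799·10.0000] = 5.7413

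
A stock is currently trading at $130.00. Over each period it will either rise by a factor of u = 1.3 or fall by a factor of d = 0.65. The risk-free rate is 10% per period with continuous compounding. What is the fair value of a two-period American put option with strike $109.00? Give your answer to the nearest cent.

Risk-neutral probability p = (e^0.1 − 0.65)/(1.3 − 0.65) = 0.4552/0.6500 = 0.7003
Terminal stock prices: S_uu = 219.7, S_ud = 109.9, S_dd = 54.93
Terminal payoffs (K − S): max(-110.7, 0) = 0, max(-0.85, 0) = 0, max(54.07, 0) = 54.07
Node u (S = 169): continuation = e^(−0.1)·[0.7003·0.0000 + 0.2997·0.0000] = 0.0000; exercise value = 0.0000 ≤ continuation, so V_u = 0.0000
Node d (S = 84.5): continuation = e^(−0.1)·[0.7003·0.0000 + 0.2997·54.0750] = 14.6659; exercise value = 24.5000 > continuation, so V_d = 24.5000 (exercise)
Node 0 (S = 130): continuation = e^(−0.1)·[0.7003·0.0000 + 0.2997·24.5000] = 6.6447; exercise value = 0.0000 ≤ continuation, so V_0 = 6.6447

$6.64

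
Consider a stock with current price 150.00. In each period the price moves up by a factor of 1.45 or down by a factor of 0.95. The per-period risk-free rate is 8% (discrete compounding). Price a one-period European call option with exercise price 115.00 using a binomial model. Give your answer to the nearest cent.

43.52

Risk-neutral probability p = (1 + 0.08 − 0.95)/(1.45 − 0.95) = 0.1300/0.5000 = 0.2600
Terminal stock prices: S_u = 217.5, S_d = 142.5
Terminal payoffs (S − K): max(102.5, 0) = 102.5, max(27.5, 0) = 27.5
Node 0 (S = 150): V_0 = 1/1.08·[0.2600·102.5000 + 0.7400·27.5000] = 43.5185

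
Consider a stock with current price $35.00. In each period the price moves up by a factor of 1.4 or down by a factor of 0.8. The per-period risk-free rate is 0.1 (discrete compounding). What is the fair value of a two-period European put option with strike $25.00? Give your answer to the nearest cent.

Risk-neutral probability p = (1 + 0.1 − 0.8)/(1.4 − 0.8) = 0.3000/0.6000 = 0.5000
Terminal stock prices: S_uu = 68.6, S_ud = 39.2, S_dd = 22.4
Terminal payoffs (K − S): max(-43.6, 0) = 0, max(-14.2, 0) = 0, max(2.6, 0) = 2.6
Node u (S = 49): V_u = 1/1.1·[0.5000·0.0000 + 0.5000·0.0000] = 0.0000
Node d (S = 28): V_d = 1/1.1·[0.5000·0.0000 + 0.5000·2.6000] = 1.1818
Node 0 (S = 35): V_0 = 1/1.1·[0.5000·0.0000 + 0.5000·1.1818] = 0.5372

$0.54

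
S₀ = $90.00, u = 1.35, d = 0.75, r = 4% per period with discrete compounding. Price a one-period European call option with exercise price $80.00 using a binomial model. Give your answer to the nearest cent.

Risk-neutral probability p = (1 + 0.04 − 0.75)/(1.35 − 0.75) = 0.2900/0.6000 = 0.4833
Terminal stock prices: S_u = 121.5, S_d = 67.5
Terminal payoffs (S − K): max(41.5, 0) = 41.5, max(-12.5, 0) = 0
Node 0 (S = 90): V_0 = 1/1.04·[0.4833·41.5000 + 0.5167·0.0000] = 19.2869

$19.29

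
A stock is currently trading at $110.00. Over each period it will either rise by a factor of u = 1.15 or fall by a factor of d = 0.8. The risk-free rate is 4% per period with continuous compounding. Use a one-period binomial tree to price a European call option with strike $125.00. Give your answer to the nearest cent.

Risk-neutral probability p = (e^0.04 − 0.8)/(1.15 − 0.8) = 0.2408/0.3500 = 0.6880
Terminal stock prices: S_u = 126.5, S_d = 88
Terminal payoffs (S − K): max(1.5, 0) = 1.5, max(-37, 0) = 0
Node 0 (S = 110): V_0 = e^(−0.04)·[0.6880·1.5000 + 0.3120·0.0000] = 0.9916

$0.99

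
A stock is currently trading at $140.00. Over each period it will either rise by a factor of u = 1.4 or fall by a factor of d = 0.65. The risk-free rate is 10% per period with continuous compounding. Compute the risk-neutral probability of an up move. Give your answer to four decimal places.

Risk-neutral probability p = (e^0.1 − 0.65)/(1.4 − 0.65) = 0.4552/0.7500 = 0.6069

p = 0.6069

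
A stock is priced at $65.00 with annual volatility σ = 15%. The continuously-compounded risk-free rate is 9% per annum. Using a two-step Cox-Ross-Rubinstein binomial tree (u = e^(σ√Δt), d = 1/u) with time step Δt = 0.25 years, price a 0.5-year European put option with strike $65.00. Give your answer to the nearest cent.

CRR parameters: u = e^(σ√Δt) = e^(0.15·√0.25) = 1.0779, d = 1/u = 0.9277
Per-period rate: rΔt = 0.09·0.25 = 0.0225, so R = e^0.0225 = 1.0228
Risk-neutral probability p = (e^0.0225 − 0.9277)/(1.0779 − 0.9277) = 0.0950/0.1501 = 0.6328
Terminal stock prices: S_uu = 75.52, S_ud = 65, S_dd = 55.95
Terminal payoffs (K − S): max(-10.52, 0) = 0, max(0, 0) = 0, max(9.054, 0) = 9.054
Node u (S = 70.06): V_u = e^(−0.0225)·[0.6328·0.0000 + 0.3672·0.0000] = 0.0000
Node d (S = 60.3): V_d = e^(−0.0225)·[0.6328·0.0000 + 0.3672·9.0540] = 3.2505
Node 0 (S = 65): V_0 = e^(−0.0225)·[0.6328·0.0000 + 0.3672·3.2505] = 1.1670

$1.17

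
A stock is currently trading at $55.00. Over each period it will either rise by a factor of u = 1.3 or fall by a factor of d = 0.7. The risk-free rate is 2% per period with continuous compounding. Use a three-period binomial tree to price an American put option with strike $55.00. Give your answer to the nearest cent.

Risk-neutral probability p = (e^0.02 − 0.7)/(1.3 − 0.7) = 0.3202/0.6000 = 0.5337
Terminal stock prices: S_uuu = 120.8, S_uud = 65.06, S_udd = 35.03, S_ddd = 18.86
Terminal payoffs (K − S): max(-65.84, 0) = 0, max(-10.06, 0) = 0, max(19.97, 0) = 19.97, max(36.14, 0) = 36.14
Node uu (S = 92.95): continuation = e^(−0.02)·[0.5337·0.0000 + 0.4663·0.0000] = 0.0000; exercise value = 0.0000 ≤ continuation, so V_uu = 0.0000
Node ud (S = 50.05): continuation = e^(−0.02)·[0.5337·0.0000 + 0.4663·19.9650] = 9.1259; exercise value = 4.9500 ≤ continuation, so V_ud = 9.1259
Node dd (S = 26.95): continuation = e^(−0.02)·[0.5337·19.9650 + 0.4663·36.1350] = 26.9609; exercise value = 28.0500 > continuation, so V_dd = 28.0500 (exercise)
Node u (S = 71.5): continuation = e^(−0.02)·[0.5337·0.0000 + 0.4663·9.1259] = 4.1714; exercise value = 0.0000 ≤ continuation, so V_u = 4.1714
Node d (S = 38.5): continuation = e^(−0.02)·[0.5337·9.1259 + 0.4663·28.0500] = 17.5954; exercise value = 16.5000 ≤ continuation, so V_d = 17.5954
Node 0 (S = 55): continuation = e^(−0.02)·[0.5337·4.1714 + 0.4663·17.5954] = 10.2249; exercise value = 0.0000 ≤ continuation, so V_0 = 10.2249

$10.22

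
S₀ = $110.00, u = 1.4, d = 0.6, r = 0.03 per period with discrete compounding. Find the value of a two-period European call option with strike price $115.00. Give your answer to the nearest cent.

$27.40

Risk-neutral probability p = (1 + 0.03 − 0.6)/(1.4 − 0.6) = 0.4300/0.8000 = 0.5375
Terminal stock prices: S_uu = 215.6, S_ud = 92.4, S_dd = 39.6
Terminal payoffs (S − K): max(100.6, 0) = 100.6, max(-22.6, 0) = 0, max(-75.4, 0) = 0
Node u (S = 154): V_u = 1/1.03·[0.5375·100.6000 + 0.4625·0.0000] = 52.4976
Node d (S = 66): V_d = 1/1.03·[0.5375·0.0000 + 0.4625·0.0000] = 0.0000
Node 0 (S = 110): V_0 = 1/1.03·[0.5375·52.4976 + 0.4625·0.0000] = 27.3956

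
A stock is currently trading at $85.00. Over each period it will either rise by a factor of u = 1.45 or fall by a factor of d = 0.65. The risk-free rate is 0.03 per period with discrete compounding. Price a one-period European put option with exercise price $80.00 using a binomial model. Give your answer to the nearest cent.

Risk-neutral probability p = (1 + 0.03 − 0.65)/(1.45 − 0.65) = 0.3800/0.8000 = 0.4750
Terminal stock prices: S_u = 123.2, S_d = 55.25
Terminal payoffs (K − S): max(-43.25, 0) = 0, max(24.75, 0) = 24.75
Node 0 (S = 85): V_0 = 1/1.03·[0.4750·0.0000 + 0.5250·24.7500] = 12.6153

$12.62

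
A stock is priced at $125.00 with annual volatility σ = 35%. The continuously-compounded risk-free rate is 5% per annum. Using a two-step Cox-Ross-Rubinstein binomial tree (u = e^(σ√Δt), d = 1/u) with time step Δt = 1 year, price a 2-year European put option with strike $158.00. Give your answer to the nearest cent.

$37.92

CRR parameters: u = e^(σ√Δt) = e^(0.35·√1) = 1.4191, d = 1/u = 0.7047
Per-period rate: rΔt = 0.05·1 = 0.05, so R = e^0.05 = 1.0513
Risk-neutral probability p = (e^0.05 − 0.7047)/(1.4191 − 0.7047) = 0.3466/0.7144 = 0.4852
Terminal stock prices: S_uu = 251.7, S_ud = 125, S_dd = 62.07
Terminal payoffs (K − S): max(-93.72, 0) = 0, max(33, 0) = 33, max(95.93, 0) = 95.93
Node u (S = 177.4): V_u = e^(−0.05)·[0.4852·0.0000 + 0.5148·33.0000] = 16.1614
Node d (S = 88.09): V_d = e^(−0.05)·[0.4852·33.0000 + 0.5148·95.9268] = 62.2082
Node 0 (S = 125): V_0 = e^(−0.05)·[0.4852·16.1614 + 0.5148·62.2082] = 37.9241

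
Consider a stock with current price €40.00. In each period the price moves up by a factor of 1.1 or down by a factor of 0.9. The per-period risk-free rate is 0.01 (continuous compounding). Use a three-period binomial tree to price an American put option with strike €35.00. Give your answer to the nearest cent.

Risk-neutral probability p = (e^0.01 − 0.9)/(1.1 − 0.9) = 0.1101/0.2000 = 0.5503
Terminal stock prices: S_uuu = 53.24, S_uud = 43.56, S_udd = 35.64, S_ddd = 29.16
Terminal payoffs (K − S): max(-18.24, 0) = 0, max(-8.56, 0) = 0, max(-0.64, 0) = 0, max(5.84, 0) = 5.84
Node uu (S = 48.4): continuation = e^(−0.01)·[0.5503·0.0000 + 0.4497·0.0000] = 0.0000; exercise value = 0.0000 ≤ continuation, so V_uu = 0.0000
Node ud (S = 39.6): continuation = e^(−0.01)·[0.5503·0.0000 + 0.4497·0.0000] = 0.0000; exercise value = 0.0000 ≤ continuation, so V_ud = 0.0000
Node dd (S = 32.4): continuation = e^(−0.01)·[0.5503·0.0000 + 0.4497·5.8400] = 2.6004; exercise value = 2.6000 ≤ continuation, so V_dd = 2.6004
Node u (S = 44): continuation = e^(−0.01)·[0.5503·0.0000 + 0.4497·0.0000] = 0.0000; exercise value = 0.0000 ≤ continuation, so V_u = 0.0000
Node d (S = 36): continuation = e^(−0.01)·[0.5503·0.0000 + 0.4497·2.6004] = 1.1579; exercise value = 0.0000 ≤ continuation, so V_d = 1.1579
Node 0 (S = 40): continuation = e^(−0.01)·[0.5503·0.0000 + 0.4497·1.1579] = 0.5156; exercise value = 0.0000 ≤ continuation, so V_0 = 0.5156

€0.52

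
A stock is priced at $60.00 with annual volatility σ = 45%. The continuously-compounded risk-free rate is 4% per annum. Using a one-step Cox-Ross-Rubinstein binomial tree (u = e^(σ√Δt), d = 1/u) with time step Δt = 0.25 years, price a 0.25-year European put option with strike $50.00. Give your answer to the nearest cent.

$1.10

CRR parameters: u = e^(σ√Δt) = e^(0.45·√0.25) = 1.2523, d = 1/u = 0.7985
Per-period rate: rΔt = 0.04·0.25 = 0.01, so R = e^0.01 = 1.0101
Risk-neutral probability p = (e^0.01 − 0.7985)/(1.2523 − 0.7985) = 0.2115/0.4538 = 0.4661
Terminal stock prices: S_u = 75.14, S_d = 47.91
Terminal payoffs (K − S): max(-25.14, 0) = 0, max(2.089, 0) = 2.089
Node 0 (S = 60): V_0 = e^(−0.01)·[0.4661·0.0000 + 0.5339·2.0890] = 1.1042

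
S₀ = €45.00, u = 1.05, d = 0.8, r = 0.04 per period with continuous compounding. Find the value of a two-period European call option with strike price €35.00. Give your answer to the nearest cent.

Risk-neutral probability p = (e^0.04 − 0.8)/(1.05 − 0.8) = 0.2408/0.2500 = 0.9632
Terminal stock prices: S_uu = 49.61, S_ud = 37.8, S_dd = 28.8
Terminal payoffs (S − K): max(14.61, 0) = 14.61, max(2.8, 0) = 2.8, max(-6.2, 0) = 0
Node u (S = 47.25): V_u = e^(−0.04)·[0.9632·14.6125 + 0.0368·2.8000] = 13.6224
Node d (S = 36): V_d = e^(−0.04)·[0.9632·2.8000 + 0.0368·0.0000] = 2.5913
Node 0 (S = 45): V_0 = e^(−0.04)·[0.9632·13.6224 + 0.0368·2.5913] = 12.6987

€12.70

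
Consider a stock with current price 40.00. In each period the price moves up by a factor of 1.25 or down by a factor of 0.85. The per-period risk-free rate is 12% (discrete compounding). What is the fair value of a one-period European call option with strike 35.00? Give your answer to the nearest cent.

Risk-neutral probability p = (1 + 0.12 − 0.85)/(1.25 − 0.85) = 0.2700/0.4000 = 0.6750
Terminal stock prices: S_u = 50, S_d = 34
Terminal payoffs (S − K): max(15, 0) = 15, max(-1, 0) = 0
Node 0 (S = 40): V_0 = 1/1.12·[0.6750·15.0000 + 0.3250·0.0000] = 9.0402

9.04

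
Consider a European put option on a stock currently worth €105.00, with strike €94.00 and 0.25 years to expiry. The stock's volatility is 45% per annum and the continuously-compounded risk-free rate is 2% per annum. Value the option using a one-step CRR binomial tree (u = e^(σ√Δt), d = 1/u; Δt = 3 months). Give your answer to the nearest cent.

CRR parameters: u = e^(σ√Δt) = e^(0.45·√0.25) = 1.2523, d = 1/u = 0.7985
Per-period rate: rΔt = 0.02·0.25 = 0.005, so R = e^0.005 = 1.0050
Risk-neutral probability p = (e^0.005 − 0.7985)/(1.2523 − 0.7985) = 0.2065/0.4538 = 0.4550
Terminal stock prices: S_u = 131.5, S_d = 83.84
Terminal payoffs (K − S): max(-37.49, 0) = 0, max(10.16, 0) = 10.16
Node 0 (S = 105): V_0 = e^(−0.005)·[0.4550·0.0000 + 0.5450·10.1558] = 5.5070

€5.51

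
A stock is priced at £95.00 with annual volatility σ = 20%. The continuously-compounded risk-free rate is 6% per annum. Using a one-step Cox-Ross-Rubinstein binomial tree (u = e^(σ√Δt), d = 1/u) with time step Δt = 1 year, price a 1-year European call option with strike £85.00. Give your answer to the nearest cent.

£17.64

CRR parameters: u = e^(σ√Δt) = e^(0.2·√1) = 1.2214, d = 1/u = 0.8187
Per-period rate: rΔt = 0.06·1 = 0.06, so R = e^0.06 = 1.0618
Risk-neutral probability p = (e^0.06 − 0.8187)/(1.2214 − 0.8187) = 0.2431/0.4027 = 0.6037
Terminal stock prices: S_u = 116, S_d = 77.78
Terminal payoffs (S − K): max(31.03, 0) = 31.03, max(-7.221, 0) = 0
Node 0 (S = 95): V_0 = e^(−0.06)·[0.6037·31.0333 + 0.3963·0.0000] = 17.6447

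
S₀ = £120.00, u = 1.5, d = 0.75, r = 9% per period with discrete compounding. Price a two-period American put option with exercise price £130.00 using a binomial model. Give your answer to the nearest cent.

£20.06

Risk-neutral probability p = (1 + 0.09 − 0.75)/(1.5 − 0.75) = 0.3400/0.7500 = 0.4533
Terminal stock prices: S_uu = 270, S_ud = 135, S_dd = 67.5
Terminal payoffs (K − S): max(-140, 0) = 0, max(-5, 0) = 0, max(62.5, 0) = 62.5
Node u (S = 180): continuation = 1/1.09·[0.4533·0.0000 + 0.5467·0.0000] = 0.0000; exercise value = 0.0000 ≤ continuation, so V_u = 0.0000
Node d (S = 90): continuation = 1/1.09·[0.4533·0.0000 + 0.5467·62.5000] = 31.3456; exercise value = 40.0000 > continuation, so V_d = 40.0000 (exercise)
Node 0 (S = 120): continuation = 1/1.09·[0.4533·0.0000 + 0.5467·40.0000] = 20.0612; exercise value = 10.0000 ≤ continuation, so V_0 = 20.0612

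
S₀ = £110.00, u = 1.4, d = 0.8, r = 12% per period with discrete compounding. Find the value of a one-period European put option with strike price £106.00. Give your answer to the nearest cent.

Risk-neutral probability p = (1 + 0.12 − 0.8)/(1.4 − 0.8) = 0.3200/0.6000 = 0.5333
Terminal stock prices: S_u = 154, S_d = 88
Terminal payoffs (K − S): max(-48, 0) = 0, max(18, 0) = 18
Node 0 (S = 110): V_0 = 1/1.12·[0.5333·0.0000 + 0.4667·18.0000] = 7.5000

£7.50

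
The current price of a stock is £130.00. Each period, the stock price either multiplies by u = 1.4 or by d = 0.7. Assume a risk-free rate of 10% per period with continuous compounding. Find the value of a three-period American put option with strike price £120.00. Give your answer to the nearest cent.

£13.40

Risk-neutral probability p = (e^0.1 − 0.7)/(1.4 − 0.7) = 0.4052/0.7000 = 0.5788
Terminal stock prices: S_uuu = 356.7, S_uud = 178.4, S_udd = 89.18, S_ddd = 44.59
Terminal payoffs (K − S): max(-236.7, 0) = 0, max(-58.36, 0) = 0, max(30.82, 0) = 30.82, max(75.41, 0) = 75.41
Node uu (S = 254.8): continuation = e^(−0.1)·[0.5788·0.0000 + 0.4212·0.0000] = 0.0000; exercise value = 0.0000 ≤ continuation, so V_uu = 0.0000
Node ud (S = 127.4): continuation = e^(−0.1)·[0.5788·0.0000 + 0.4212·30.8200] = 11.7456; exercise value = 0.0000 ≤ continuation, so V_ud = 11.7456
Node dd (S = 63.7): continuation = e^(−0.1)·[0.5788·30.8200 + 0.4212·75.4100] = 44.8805; exercise value = 56.3000 > continuation, so V_dd = 56.3000 (exercise)
Node u (S = 182): continuation = e^(−0.1)·[0.5788·0.0000 + 0.4212·11.7456] = 4.4763; exercise value = 0.0000 ≤ continuation, so V_u = 4.4763
Node d (S = 91): continuation = e^(−0.1)·[0.5788·11.7456 + 0.4212·56.3000] = 27.6077; exercise value = 29.0000 > continuation, so V_d = 29.0000 (exercise)
Node 0 (S = 130): continuation = e^(−0.1)·[0.5788·4.4763 + 0.4212·29.0000] = 13.3964; exercise value = 0.0000 ≤ continuation, so V_0 = 13.3964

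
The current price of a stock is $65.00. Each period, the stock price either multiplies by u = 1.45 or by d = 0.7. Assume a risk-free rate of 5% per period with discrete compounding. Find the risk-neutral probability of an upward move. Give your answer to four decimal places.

Risk-neutral probability p = (1 + 0.05 − 0.7)/(1.45 − 0.7) = 0.3500/0.7500 = 0.4667

p = 0.4667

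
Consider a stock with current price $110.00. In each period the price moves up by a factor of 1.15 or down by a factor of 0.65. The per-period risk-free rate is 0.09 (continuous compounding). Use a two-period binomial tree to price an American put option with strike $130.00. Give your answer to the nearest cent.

Risk-neutral probability p = (e^0.09 − 0.65)/(1.15 − 0.65) = 0.4442/0.5000 = 0.8883
Terminal stock prices: S_uu = 145.5, S_ud = 82.22, S_dd = 46.48
Terminal payoffs (K − S): max(-15.47, 0) = 0, max(47.78, 0) = 47.78, max(83.53, 0) = 83.53
Node u (S = 126.5): continuation = e^(−0.09)·[0.8883·0.0000 + 0.1117·47.7750] = 4.8750; exercise value = 3.5000 ≤ continuation, so V_u = 4.8750
Node d (S = 71.5): continuation = e^(−0.09)·[0.8883·47.7750 + 0.1117·83.5250] = 47.3111; exercise value = 58.5000 > continuation, so V_d = 58.5000 (exercise)
Node 0 (S = 110): continuation = e^(−0.09)·[0.8883·4.8750 + 0.1117·58.5000] = 9.9274; exercise value = 20.0000 > continuation, so V_0 = 20.0000 (exercise)

$20.00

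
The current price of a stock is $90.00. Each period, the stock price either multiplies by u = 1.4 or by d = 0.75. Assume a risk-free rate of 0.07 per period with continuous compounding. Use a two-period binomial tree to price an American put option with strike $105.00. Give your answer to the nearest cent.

$19.90

Risk-neutral probability p = (e^0.07 − 0.75)/(1.4 − 0.75) = 0.3225/0.6500 = 0.4962
Terminal stock prices: S_uu = 176.4, S_ud = 94.5, S_dd = 50.62
Terminal payoffs (K − S): max(-71.4, 0) = 0, max(10.5, 0) = 10.5, max(54.38, 0) = 54.38
Node u (S = 126): continuation = e^(−0.07)·[0.4962·0.0000 + 0.5038·10.5000] = 4.9326; exercise value = 0.0000 ≤ continuation, so V_u = 4.9326
Node d (S = 67.5): continuation = e^(−0.07)·[0.4962·10.5000 + 0.5038·54.3750] = 30.4014; exercise value = 37.5000 > continuation, so V_d = 37.5000 (exercise)
Node 0 (S = 90): continuation = e^(−0.07)·[0.4962·4.9326 + 0.5038·37.5000] = 19.8984; exercise value = 15.0000 ≤ continuation, so V_0 = 19.8984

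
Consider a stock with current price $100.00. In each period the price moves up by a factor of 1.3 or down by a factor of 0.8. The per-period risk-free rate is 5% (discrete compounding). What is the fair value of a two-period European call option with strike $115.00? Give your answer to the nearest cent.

$12.24

Risk-neutral probability p = (1 + 0.05 − 0.8)/(1.3 − 0.8) = 0.2500/0.5000 = 0.5000
Terminal stock prices: S_uu = 169, S_ud = 104, S_dd = 64
Terminal payoffs (S − K): max(54, 0) = 54, max(-11, 0) = 0, max(-51, 0) = 0
Node u (S = 130): V_u = 1/1.05·[0.5000·54.0000 + 0.5000·0.0000] = 25.7143
Node d (S = 80): V_d = 1/1.05·[0.5000·0.0000 + 0.5000·0.0000] = 0.0000
Node 0 (S = 100): V_0 = 1/1.05·[0.5000·25.7143 + 0.5000·0.0000] = 12.2449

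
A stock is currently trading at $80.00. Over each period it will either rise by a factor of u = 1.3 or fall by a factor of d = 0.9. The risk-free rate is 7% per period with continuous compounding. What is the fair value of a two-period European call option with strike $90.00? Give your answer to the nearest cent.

Risk-neutral probability p = (e^0.07 − 0.9)/(1.3 − 0.9) = 0.1725/0.4000 = 0.4313
Terminal stock prices: S_uu = 135.2, S_ud = 93.6, S_dd = 64.8
Terminal payoffs (S − K): max(45.2, 0) = 45.2, max(3.6, 0) = 3.6, max(-25.2, 0) = 0
Node u (S = 104): V_u = e^(−0.07)·[0.4313·45.2000 + 0.5687·3.6000] = 20.0846
Node d (S = 72): V_d = e^(−0.07)·[0.4313·3.6000 + 0.5687·0.0000] = 1.4476
Node 0 (S = 80): V_0 = e^(−0.07)·[0.4313·20.0846 + 0.5687·1.4476] = 8.8439

$8.84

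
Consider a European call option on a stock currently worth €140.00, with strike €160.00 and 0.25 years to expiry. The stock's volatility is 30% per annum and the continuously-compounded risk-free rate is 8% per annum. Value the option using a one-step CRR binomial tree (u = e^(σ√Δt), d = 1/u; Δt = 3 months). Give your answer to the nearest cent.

CRR parameters: u = e^(σ√Δt) = e^(0.3·√0.25) = 1.1618, d = 1/u = 0.8607
Per-period rate: rΔt = 0.08·0.25 = 0.02, so R = e^0.02 = 1.0202
Risk-neutral probability p = (e^0.02 − 0.8607)/(1.1618 − 0.8607) = 0.1595/0.3011 = 0.5297
Terminal stock prices: S_u = 162.7, S_d = 120.5
Terminal payoffs (S − K): max(2.657, 0) = 2.657, max(-39.5, 0) = 0
Node 0 (S = 140): V_0 = e^(−0.02)·[0.5297·2.6568 + 0.4703·0.0000] = 1.3793

€1.38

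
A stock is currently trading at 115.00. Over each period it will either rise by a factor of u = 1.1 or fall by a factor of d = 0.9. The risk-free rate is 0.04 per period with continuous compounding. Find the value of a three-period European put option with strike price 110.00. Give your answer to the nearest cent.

Risk-neutral probability p = (e^0.04 − 0.9)/(1.1 − 0.9) = 0.1408/0.2000 = 0.7041
Terminal stock prices: S_uuu = 153.1, S_uud = 125.2, S_udd = 102.5, S_ddd = 83.84
Terminal payoffs (K − S): max(-43.07, 0) = 0, max(-15.24, 0) = 0, max(7.535, 0) = 7.535, max(26.16, 0) = 26.16
Node uu (S = 139.2): V_uu = e^(−0.04)·[0.7041·0.0000 + 0.2959·0.0000] = 0.0000
Node ud (S = 113.9): V_ud = e^(−0.04)·[0.7041·0.0000 + 0.2959·7.5350] = 2.1425
Node dd (S = 93.15): V_dd = e^(−0.04)·[0.7041·7.5350 + 0.2959·26.1650] = 12.5368
Node u (S = 126.5): V_u = e^(−0.04)·[0.7041·0.0000 + 0.2959·2.1425] = 0.6092
Node d (S = 103.5): V_d = e^(−0.04)·[0.7041·2.1425 + 0.2959·12.5368] = 5.0140
Node 0 (S = 115): V_0 = e^(−0.04)·[0.7041·0.6092 + 0.2959·5.0140] = 1.8378

1.84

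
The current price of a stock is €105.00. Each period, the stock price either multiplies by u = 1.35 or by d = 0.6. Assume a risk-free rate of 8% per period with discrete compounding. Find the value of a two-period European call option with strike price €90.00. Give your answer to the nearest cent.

€35.60

Risk-neutral probability p = (1 + 0.08 − 0.6)/(1.35 − 0.6) = 0.4800/0.7500 = 0.6400
Terminal stock prices: S_uu = 191.4, S_ud = 85.05, S_dd = 37.8
Terminal payoffs (S − K): max(101.4, 0) = 101.4, max(-4.95, 0) = 0, max(-52.2, 0) = 0
Node u (S = 141.8): V_u = 1/1.08·[0.6400·101.3625 + 0.3600·0.0000] = 60.0667
Node d (S = 63): V_d = 1/1.08·[0.6400·0.0000 + 0.3600·0.0000] = 0.0000
Node 0 (S = 105): V_0 = 1/1.08·[0.6400·60.0667 + 0.3600·0.0000] = 35.5951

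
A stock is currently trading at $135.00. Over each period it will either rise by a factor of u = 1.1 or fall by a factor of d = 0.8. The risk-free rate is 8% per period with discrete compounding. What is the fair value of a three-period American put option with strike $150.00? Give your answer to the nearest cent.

Risk-neutral probability p = (1 + 0.08 − 0.8)/(1.1 − 0.8) = 0.2800/0.3000 = 0.9333
Terminal stock prices: S_uuu = 179.7, S_uud = 130.7, S_udd = 95.04, S_ddd = 69.12
Terminal payoffs (K − S): max(-29.69, 0) = 0, max(19.32, 0) = 19.32, max(54.96, 0) = 54.96, max(80.88, 0) = 80.88
Node uu (S = 163.4): continuation = 1/1.08·[0.9333·0.0000 + 0.0667·19.3200] = 1.1926; exercise value = 0.0000 ≤ continuation, so V_uu = 1.1926
Node ud (S = 118.8): continuation = 1/1.08·[0.9333·19.3200 + 0.0667·54.9600] = 20.0889; exercise value = 31.2000 > continuation, so V_ud = 31.2000 (exercise)
Node dd (S = 86.4): continuation = 1/1.08·[0.9333·54.9600 + 0.0667·80.8800] = 52.4889; exercise value = 63.6000 > continuation, so V_dd = 63.6000 (exercise)
Node u (S = 148.5): continuation = 1/1.08·[0.9333·1.1926 + 0.0667·31.2000] = 2.9566; exercise value = 1.5000 ≤ continuation, so V_u = 2.9566
Node d (S = 108): continuation = 1/1.08·[0.9333·31.2000 + 0.0667·63.6000] = 30.8889; exercise value = 42.0000 > continuation, so V_d = 42.0000 (exercise)
Node 0 (S = 135): continuation = 1/1.08·[0.9333·2.9566 + 0.0667·42.0000] = 5.1476; exercise value = 15.0000 > continuation, so V_0 = 15.0000 (exercise)

$15.00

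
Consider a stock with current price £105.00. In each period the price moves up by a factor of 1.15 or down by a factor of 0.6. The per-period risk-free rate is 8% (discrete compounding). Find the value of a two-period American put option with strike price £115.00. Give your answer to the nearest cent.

Risk-neutral probability p = (1 + 0.08 − 0.6)/(1.15 − 0.6) = 0.4800/0.5500 = 0.8727
Terminal stock prices: S_uu = 138.9, S_ud = 72.45, S_dd = 37.8
Terminal payoffs (K − S): max(-23.86, 0) = 0, max(42.55, 0) = 42.55, max(77.2, 0) = 77.2
Node u (S = 120.7): continuation = 1/1.08·[0.8727·0.0000 + 0.1273·42.5500] = 5.0143; exercise value = 0.0000 ≤ continuation, so V_u = 5.0143
Node d (S = 63): continuation = 1/1.08·[0.8727·42.5500 + 0.1273·77.2000] = 43.4815; exercise value = 52.0000 > continuation, so V_d = 52.0000 (exercise)
Node 0 (S = 105): continuation = 1/1.08·[0.8727·5.0143 + 0.1273·52.0000] = 10.1799; exercise value = 10.0000 ≤ continuation, so V_0 = 10.1799

£10.18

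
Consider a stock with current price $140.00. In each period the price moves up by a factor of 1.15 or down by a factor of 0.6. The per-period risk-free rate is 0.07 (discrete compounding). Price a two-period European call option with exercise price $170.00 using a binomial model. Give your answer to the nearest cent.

Risk-neutral probability p = (1 + 0.07 − 0.6)/(1.15 − 0.6) = 0.4700/0.5500 = 0.8545
Terminal stock prices: S_uu = 185.1, S_ud = 96.6, S_dd = 50.4
Terminal payoffs (S − K): max(15.15, 0) = 15.15, max(-73.4, 0) = 0, max(-119.6, 0) = 0
Node u (S = 161): V_u = 1/1.07·[0.8545·15.1500 + 0.1455·0.0000] = 12.0994
Node d (S = 84): V_d = 1/1.07·[0.8545·0.0000 + 0.1455·0.0000] = 0.0000
Node 0 (S = 140): V_0 = 1/1.07·[0.8545·12.0994 + 0.1455·0.0000] = 9.6631

$9.66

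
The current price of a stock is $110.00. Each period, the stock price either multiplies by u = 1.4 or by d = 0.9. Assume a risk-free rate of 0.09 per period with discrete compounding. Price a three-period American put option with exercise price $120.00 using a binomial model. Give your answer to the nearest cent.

$11.94

Risk-neutral probability p = (1 + 0.09 − 0.9)/(1.4 − 0.9) = 0.1900/0.5000 = 0.3800
Terminal stock prices: S_uuu = 301.8, S_uud = 194, S_udd = 124.7, S_ddd = 80.19
Terminal payoffs (K − S): max(-181.8, 0) = 0, max(-74.04, 0) = 0, max(-4.74, 0) = 0, max(39.81, 0) = 39.81
Node uu (S = 215.6): continuation = 1/1.09·[0.3800·0.0000 + 0.6200·0.0000] = 0.0000; exercise value = 0.0000 ≤ continuation, so V_uu = 0.0000
Node ud (S = 138.6): continuation = 1/1.09·[0.3800·0.0000 + 0.6200·0.0000] = 0.0000; exercise value = 0.0000 ≤ continuation, so V_ud = 0.0000
Node dd (S = 89.1): continuation = 1/1.09·[0.3800·0.0000 + 0.6200·39.8100] = 22.6442; exercise value = 30.9000 > continuation, so V_dd = 30.9000 (exercise)
Node u (S = 154): continuation = 1/1.09·[0.3800·0.0000 + 0.6200·0.0000] = 0.0000; exercise value = 0.0000 ≤ continuation, so V_u = 0.0000
Node d (S = 99): continuation = 1/1.09·[0.3800·0.0000 + 0.6200·30.9000] = 17.5761; exercise value = 21.0000 > continuation, so V_d = 21.0000 (exercise)
Node 0 (S = 110): continuation = 1/1.09·[0.3800·0.0000 + 0.6200·21.0000] = 11.9450; exercise value = 10.0000 ≤ continuation, so V_0 = 11.9450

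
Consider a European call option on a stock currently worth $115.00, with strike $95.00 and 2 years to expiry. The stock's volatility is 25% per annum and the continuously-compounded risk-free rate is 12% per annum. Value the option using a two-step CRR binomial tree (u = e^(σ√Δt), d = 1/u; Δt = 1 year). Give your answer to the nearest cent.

CRR parameters: u = e^(σ√Δt) = e^(0.25·√1) = 1.2840, d = 1/u = 0.7788
Per-period rate: rΔt = 0.12·1 = 0.12, so R = e^0.12 = 1.1275
Risk-neutral probability p = (e^0.12 − 0.7788)/(1.2840 − 0.7788) = 0.3487/0.5052 = 0.6902
Terminal stock prices: S_uu = 189.6, S_ud = 115, S_dd = 69.75
Terminal payoffs (S − K): max(94.6, 0) = 94.6, max(20, 0) = 20, max(-25.25, 0) = 0
Node u (S = 147.7): V_u = e^(−0.12)·[0.6902·94.6029 + 0.3098·20.0000] = 63.4055
Node d (S = 89.56): V_d = e^(−0.12)·[0.6902·20.0000 + 0.3098·0.0000] = 12.2427
Node 0 (S = 115): V_0 = e^(−0.12)·[0.6902·63.4055 + 0.3098·12.2427] = 42.1768

$42.18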